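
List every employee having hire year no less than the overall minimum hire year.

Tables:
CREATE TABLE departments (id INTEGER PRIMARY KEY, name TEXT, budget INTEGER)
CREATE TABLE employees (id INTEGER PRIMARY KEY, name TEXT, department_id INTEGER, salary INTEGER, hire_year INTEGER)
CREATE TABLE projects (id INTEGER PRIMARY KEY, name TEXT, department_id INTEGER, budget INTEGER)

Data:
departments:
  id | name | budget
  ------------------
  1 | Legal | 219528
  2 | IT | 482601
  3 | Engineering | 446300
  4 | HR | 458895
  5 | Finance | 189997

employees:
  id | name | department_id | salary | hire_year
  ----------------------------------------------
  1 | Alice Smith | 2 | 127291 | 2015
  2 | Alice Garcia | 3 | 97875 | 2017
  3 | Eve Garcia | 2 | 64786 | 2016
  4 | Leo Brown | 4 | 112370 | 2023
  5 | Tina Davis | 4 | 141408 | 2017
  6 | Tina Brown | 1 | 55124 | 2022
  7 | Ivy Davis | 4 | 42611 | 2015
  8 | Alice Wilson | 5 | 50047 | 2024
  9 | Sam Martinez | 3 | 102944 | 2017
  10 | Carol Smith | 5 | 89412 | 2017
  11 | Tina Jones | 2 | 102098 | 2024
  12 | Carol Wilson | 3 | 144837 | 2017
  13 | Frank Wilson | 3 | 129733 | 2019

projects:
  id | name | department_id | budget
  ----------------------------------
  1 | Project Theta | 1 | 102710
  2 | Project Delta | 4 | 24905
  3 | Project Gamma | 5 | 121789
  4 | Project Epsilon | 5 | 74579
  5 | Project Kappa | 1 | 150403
SELECT name, hire_year FROM employees WHERE hire_year >= (SELECT MIN(hire_year) FROM employees)

Execution result:
name | hire_year
Alice Smith | 2015
Alice Garcia | 2017
Eve Garcia | 2016
Leo Brown | 2023
Tina Davis | 2017
Tina Brown | 2022
Ivy Davis | 2015
Alice Wilson | 2024
Sam Martinez | 2017
Carol Smith | 2017
Tina Jones | 2024
Carol Wilson | 2017
Frank Wilson | 2019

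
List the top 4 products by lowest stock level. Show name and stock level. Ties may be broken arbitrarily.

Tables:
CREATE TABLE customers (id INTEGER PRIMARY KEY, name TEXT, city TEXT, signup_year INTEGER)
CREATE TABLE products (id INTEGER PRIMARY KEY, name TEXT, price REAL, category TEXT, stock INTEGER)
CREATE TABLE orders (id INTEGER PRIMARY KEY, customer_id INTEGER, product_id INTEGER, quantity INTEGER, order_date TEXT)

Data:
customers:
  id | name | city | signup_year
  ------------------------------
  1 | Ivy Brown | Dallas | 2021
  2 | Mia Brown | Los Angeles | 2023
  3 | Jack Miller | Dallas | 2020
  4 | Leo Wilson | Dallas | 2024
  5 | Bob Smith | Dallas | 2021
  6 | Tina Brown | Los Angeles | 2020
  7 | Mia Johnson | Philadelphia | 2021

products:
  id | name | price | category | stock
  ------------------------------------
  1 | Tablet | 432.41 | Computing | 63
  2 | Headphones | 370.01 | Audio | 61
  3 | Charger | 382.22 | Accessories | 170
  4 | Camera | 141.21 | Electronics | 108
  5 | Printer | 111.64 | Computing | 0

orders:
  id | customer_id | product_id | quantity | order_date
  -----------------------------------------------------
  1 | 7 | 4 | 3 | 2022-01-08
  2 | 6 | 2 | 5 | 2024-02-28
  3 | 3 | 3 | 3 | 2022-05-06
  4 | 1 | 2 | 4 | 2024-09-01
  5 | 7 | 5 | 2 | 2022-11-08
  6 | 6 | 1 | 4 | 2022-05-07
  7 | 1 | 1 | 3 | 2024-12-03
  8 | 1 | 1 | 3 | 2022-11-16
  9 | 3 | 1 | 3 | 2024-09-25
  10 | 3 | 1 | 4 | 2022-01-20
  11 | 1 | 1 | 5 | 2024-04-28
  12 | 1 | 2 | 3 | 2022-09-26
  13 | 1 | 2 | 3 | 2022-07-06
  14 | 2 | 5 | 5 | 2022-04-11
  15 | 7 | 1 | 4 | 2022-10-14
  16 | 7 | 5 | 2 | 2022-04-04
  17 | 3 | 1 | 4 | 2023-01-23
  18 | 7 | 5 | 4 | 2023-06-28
SELECT name, stock FROM products ORDER BY stock ASC LIMIT 4

Execution result:
name | stock
Printer | 0
Headphones | 61
Tablet | 63
Camera | 108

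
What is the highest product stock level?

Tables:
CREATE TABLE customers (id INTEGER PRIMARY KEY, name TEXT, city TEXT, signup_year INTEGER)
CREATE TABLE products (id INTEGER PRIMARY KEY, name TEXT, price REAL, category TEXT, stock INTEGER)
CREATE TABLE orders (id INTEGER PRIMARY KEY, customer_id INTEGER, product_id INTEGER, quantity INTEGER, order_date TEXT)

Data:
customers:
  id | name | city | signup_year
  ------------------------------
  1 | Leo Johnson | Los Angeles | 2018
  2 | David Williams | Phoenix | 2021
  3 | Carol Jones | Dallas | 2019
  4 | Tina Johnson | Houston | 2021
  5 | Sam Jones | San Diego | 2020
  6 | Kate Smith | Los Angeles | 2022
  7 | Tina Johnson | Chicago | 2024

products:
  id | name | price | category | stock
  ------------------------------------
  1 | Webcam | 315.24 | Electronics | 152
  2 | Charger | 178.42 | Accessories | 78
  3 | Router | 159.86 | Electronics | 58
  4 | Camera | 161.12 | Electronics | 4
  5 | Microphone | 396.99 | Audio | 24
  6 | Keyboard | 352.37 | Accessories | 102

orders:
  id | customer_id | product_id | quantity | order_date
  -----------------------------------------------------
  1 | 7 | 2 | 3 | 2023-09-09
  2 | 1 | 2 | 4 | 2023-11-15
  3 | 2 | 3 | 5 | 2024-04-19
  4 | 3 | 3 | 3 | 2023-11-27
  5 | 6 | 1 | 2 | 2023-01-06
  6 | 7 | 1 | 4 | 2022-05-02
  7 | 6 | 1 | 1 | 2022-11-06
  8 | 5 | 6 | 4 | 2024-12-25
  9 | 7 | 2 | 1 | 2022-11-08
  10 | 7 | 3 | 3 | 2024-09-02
SELECT MAX(stock) FROM products

Execution result:
152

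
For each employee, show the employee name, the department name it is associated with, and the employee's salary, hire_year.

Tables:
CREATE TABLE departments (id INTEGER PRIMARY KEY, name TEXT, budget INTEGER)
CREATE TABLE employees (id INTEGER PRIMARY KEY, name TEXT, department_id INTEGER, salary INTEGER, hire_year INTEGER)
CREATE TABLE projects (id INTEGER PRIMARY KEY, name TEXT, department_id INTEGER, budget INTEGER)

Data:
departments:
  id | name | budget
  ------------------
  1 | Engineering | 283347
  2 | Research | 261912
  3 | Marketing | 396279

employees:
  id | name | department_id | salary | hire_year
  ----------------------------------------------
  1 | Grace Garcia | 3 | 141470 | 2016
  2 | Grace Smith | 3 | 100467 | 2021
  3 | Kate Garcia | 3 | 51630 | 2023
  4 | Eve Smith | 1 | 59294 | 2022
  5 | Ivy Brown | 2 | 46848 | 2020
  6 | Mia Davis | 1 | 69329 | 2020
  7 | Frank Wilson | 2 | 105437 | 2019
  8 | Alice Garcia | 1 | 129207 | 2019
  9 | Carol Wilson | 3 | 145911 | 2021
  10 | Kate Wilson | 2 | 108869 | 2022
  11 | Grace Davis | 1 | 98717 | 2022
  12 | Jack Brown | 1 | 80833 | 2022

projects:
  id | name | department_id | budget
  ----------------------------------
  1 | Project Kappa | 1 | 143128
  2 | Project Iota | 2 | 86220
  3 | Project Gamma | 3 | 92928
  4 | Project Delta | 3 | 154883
SELECT c.name, p.name AS department, c.salary, c.hire_year FROM employees c JOIN departments p ON c.department_id = p.id

Execution result:
name | department | salary | hire_year
Grace Garcia | Marketing | 141470 | 2016
Grace Smith | Marketing | 100467 | 2021
Kate Garcia | Marketing | 51630 | 2023
Eve Smith | Engineering | 59294 | 2022
Ivy Brown | Research | 46848 | 2020
Mia Davis | Engineering | 69329 | 2020
Frank Wilson | Research | 105437 | 2019
Alice Garcia | Engineering | 129207 | 2019
Carol Wilson | Marketing | 145911 | 2021
Kate Wilson | Research | 108869 | 2022
Grace Davis | Engineering | 98717 | 2022
Jack Brown | Engineering | 80833 | 2022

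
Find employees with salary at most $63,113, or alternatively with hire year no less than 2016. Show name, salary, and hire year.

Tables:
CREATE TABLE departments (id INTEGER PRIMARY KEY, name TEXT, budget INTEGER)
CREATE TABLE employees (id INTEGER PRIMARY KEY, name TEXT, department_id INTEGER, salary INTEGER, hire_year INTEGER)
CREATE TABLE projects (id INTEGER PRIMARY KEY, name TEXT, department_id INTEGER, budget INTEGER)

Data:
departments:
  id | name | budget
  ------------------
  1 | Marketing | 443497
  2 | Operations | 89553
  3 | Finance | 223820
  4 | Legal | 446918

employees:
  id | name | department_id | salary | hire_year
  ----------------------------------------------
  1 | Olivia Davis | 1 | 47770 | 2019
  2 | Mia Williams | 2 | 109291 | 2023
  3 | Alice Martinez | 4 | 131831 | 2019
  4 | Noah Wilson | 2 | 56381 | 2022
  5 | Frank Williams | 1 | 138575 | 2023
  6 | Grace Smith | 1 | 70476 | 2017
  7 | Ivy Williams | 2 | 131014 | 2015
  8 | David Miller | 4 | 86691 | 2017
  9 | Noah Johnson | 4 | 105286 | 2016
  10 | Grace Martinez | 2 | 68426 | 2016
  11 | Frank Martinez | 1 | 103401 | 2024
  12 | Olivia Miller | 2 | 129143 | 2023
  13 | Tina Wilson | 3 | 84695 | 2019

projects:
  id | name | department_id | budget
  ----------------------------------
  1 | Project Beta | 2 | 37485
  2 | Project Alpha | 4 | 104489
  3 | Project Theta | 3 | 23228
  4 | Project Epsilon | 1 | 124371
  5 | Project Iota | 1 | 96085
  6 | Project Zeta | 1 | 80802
SELECT name, salary, hire_year FROM employees WHERE salary <= 63113 OR hire_year >= 2016

Execution result:
name | salary | hire_year
Olivia Davis | 47770 | 2019
Mia Williams | 109291 | 2023
Alice Martinez | 131831 | 2019
Noah Wilson | 56381 | 2022
Frank Williams | 138575 | 2023
Grace Smith | 70476 | 2017
David Miller | 86691 | 2017
Noah Johnson | 105286 | 2016
Grace Martinez | 68426 | 2016
Frank Martinez | 103401 | 2024
Olivia Miller | 129143 | 2023
Tina Wilson | 84695 | 2019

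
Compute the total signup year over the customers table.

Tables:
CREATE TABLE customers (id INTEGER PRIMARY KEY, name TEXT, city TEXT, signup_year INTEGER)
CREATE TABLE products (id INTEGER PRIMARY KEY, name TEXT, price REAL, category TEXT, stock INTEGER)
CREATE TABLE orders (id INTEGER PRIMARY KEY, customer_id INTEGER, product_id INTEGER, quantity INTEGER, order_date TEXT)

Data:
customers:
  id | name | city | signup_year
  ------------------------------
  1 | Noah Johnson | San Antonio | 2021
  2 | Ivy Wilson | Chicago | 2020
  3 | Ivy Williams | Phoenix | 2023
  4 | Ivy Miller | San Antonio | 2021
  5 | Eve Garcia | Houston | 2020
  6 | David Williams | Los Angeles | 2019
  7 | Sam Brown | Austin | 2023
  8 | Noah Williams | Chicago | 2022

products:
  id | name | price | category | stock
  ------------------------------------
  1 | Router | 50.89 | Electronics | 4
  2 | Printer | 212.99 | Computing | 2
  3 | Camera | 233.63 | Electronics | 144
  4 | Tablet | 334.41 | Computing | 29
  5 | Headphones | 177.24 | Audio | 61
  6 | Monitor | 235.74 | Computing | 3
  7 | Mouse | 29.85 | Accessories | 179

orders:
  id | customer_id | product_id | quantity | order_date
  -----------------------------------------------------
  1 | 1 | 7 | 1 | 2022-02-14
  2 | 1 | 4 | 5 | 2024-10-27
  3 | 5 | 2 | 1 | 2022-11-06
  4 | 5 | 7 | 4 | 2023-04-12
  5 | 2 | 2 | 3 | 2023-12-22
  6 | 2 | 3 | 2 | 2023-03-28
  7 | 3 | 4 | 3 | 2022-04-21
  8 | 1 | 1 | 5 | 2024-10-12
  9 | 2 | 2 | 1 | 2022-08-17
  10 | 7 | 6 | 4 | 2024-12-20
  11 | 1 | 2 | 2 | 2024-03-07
SELECT SUM(signup_year) FROM customers

Execution result:
16169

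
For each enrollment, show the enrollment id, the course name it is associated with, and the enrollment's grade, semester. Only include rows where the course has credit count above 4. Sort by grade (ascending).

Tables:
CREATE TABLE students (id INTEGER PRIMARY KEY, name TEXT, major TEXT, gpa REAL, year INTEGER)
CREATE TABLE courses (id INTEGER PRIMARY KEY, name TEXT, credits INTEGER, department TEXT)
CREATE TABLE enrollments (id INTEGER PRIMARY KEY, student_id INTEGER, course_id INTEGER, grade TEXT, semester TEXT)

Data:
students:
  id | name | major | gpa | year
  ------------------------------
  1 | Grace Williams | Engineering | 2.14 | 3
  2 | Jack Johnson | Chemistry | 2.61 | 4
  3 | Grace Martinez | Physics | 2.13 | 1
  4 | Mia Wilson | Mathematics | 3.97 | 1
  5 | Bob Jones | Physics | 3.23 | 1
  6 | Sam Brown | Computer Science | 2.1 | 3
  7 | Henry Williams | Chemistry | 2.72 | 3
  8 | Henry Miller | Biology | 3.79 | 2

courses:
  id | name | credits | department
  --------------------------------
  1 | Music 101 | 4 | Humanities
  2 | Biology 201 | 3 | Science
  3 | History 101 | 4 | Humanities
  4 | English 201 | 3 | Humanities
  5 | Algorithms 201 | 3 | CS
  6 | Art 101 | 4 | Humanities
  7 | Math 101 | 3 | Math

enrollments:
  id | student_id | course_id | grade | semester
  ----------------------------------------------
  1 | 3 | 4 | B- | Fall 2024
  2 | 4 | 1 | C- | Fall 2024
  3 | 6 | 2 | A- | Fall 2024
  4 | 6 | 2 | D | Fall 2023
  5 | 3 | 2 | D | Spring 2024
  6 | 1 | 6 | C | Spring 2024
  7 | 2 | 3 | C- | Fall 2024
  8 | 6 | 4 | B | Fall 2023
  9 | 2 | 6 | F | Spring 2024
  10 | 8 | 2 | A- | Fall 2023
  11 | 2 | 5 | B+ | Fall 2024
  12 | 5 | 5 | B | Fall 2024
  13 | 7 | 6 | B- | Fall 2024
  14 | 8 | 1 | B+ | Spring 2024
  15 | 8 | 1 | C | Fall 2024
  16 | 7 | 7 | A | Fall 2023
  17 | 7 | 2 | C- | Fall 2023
SELECT c.id, p.name AS course, c.grade, c.semester FROM enrollments c JOIN courses p ON c.course_id = p.id WHERE p.credits > 4 ORDER BY c.grade ASC

Execution result:
(no rows)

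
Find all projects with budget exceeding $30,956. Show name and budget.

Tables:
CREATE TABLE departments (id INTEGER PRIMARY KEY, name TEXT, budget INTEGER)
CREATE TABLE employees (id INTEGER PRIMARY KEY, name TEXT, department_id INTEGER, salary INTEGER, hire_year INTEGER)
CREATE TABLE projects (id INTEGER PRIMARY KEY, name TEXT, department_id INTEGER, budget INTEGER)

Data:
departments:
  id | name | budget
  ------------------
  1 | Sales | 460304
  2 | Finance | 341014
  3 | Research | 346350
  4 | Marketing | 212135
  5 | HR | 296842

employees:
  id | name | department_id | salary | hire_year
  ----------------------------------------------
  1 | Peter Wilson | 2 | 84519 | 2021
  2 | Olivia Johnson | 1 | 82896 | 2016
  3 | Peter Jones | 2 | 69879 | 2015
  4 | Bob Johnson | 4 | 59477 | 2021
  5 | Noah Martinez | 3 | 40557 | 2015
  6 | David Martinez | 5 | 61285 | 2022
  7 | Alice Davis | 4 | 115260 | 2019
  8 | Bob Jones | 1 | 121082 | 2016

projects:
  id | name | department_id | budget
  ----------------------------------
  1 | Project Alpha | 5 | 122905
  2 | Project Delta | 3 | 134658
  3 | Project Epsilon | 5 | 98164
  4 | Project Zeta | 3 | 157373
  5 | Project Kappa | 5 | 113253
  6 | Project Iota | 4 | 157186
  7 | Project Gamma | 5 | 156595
SELECT name, budget FROM projects WHERE budget > 30956

Execution result:
name | budget
Project Alpha | 122905
Project Delta | 134658
Project Epsilon | 98164
Project Zeta | 157373
Project Kappa | 113253
Project Iota | 157186
Project Gamma | 156595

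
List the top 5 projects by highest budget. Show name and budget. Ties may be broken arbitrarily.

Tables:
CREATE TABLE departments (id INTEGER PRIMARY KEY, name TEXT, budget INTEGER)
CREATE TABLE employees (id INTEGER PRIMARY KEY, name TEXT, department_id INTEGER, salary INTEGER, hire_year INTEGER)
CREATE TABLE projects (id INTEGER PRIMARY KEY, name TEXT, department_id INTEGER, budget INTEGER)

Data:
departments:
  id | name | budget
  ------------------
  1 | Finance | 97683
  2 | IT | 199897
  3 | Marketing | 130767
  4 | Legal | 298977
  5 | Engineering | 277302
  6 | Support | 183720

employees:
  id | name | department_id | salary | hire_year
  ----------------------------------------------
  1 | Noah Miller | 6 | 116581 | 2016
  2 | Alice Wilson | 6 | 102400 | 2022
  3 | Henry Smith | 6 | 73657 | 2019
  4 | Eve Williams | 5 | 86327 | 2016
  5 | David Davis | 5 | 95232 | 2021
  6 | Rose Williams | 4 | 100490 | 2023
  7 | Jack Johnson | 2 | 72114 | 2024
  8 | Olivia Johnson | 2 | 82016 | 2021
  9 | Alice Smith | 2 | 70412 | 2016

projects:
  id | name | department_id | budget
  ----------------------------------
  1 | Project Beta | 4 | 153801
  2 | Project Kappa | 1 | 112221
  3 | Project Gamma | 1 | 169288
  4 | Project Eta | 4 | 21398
SELECT name, budget FROM projects ORDER BY budget DESC LIMIT 5

Execution result:
name | budget
Project Gamma | 169288
Project Beta | 153801
Project Kappa | 112221
Project Eta | 21398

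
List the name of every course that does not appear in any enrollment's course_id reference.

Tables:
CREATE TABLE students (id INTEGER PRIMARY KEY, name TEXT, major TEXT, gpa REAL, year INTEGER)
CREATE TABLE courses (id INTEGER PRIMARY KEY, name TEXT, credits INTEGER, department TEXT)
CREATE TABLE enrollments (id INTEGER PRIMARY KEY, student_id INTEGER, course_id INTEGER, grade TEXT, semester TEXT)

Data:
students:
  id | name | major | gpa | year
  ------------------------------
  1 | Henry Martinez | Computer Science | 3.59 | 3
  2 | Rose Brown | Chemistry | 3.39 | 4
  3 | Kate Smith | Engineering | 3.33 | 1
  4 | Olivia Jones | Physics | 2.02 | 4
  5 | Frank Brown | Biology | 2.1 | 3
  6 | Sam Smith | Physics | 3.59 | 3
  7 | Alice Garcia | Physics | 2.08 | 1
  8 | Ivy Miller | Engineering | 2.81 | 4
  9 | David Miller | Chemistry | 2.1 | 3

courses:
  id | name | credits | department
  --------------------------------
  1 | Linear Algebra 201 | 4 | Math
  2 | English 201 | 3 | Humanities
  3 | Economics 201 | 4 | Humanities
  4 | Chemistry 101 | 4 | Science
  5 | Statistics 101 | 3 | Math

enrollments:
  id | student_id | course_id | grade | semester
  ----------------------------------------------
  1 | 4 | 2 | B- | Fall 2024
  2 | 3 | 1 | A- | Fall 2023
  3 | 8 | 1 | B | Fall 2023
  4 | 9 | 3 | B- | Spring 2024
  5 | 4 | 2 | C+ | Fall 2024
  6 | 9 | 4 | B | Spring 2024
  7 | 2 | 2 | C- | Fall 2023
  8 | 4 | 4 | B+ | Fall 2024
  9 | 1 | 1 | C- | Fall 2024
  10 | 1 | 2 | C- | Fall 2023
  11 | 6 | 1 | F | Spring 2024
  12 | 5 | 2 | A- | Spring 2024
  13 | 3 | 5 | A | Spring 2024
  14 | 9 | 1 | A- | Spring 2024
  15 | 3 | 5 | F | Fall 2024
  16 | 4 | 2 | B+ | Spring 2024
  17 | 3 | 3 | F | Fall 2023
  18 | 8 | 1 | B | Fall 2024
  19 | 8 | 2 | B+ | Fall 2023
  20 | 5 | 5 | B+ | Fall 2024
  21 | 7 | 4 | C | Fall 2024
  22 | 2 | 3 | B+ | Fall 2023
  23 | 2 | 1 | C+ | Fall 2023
SELECT p.name FROM courses p LEFT JOIN enrollments c ON c.course_id = p.id WHERE c.id IS NULL

Execution result:
(no rows)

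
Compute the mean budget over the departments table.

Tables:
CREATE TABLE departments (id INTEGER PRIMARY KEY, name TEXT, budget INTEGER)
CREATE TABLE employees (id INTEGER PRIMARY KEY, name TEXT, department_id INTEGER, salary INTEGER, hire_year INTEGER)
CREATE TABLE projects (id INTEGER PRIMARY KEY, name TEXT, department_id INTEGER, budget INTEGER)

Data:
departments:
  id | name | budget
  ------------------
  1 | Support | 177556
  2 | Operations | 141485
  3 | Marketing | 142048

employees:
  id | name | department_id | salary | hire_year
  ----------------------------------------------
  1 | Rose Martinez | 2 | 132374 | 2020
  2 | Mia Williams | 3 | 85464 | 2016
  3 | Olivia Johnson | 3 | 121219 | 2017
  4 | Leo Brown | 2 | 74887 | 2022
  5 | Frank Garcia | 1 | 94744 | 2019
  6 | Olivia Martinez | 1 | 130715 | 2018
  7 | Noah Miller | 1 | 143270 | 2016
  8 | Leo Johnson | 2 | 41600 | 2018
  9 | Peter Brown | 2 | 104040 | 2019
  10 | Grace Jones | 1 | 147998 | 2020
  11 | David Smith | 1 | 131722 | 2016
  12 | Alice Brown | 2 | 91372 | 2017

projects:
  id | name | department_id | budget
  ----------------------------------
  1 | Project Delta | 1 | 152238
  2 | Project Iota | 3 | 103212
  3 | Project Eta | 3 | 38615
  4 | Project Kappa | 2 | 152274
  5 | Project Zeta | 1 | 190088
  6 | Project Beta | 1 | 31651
SELECT AVG(budget) FROM departments

Execution result:
153696.33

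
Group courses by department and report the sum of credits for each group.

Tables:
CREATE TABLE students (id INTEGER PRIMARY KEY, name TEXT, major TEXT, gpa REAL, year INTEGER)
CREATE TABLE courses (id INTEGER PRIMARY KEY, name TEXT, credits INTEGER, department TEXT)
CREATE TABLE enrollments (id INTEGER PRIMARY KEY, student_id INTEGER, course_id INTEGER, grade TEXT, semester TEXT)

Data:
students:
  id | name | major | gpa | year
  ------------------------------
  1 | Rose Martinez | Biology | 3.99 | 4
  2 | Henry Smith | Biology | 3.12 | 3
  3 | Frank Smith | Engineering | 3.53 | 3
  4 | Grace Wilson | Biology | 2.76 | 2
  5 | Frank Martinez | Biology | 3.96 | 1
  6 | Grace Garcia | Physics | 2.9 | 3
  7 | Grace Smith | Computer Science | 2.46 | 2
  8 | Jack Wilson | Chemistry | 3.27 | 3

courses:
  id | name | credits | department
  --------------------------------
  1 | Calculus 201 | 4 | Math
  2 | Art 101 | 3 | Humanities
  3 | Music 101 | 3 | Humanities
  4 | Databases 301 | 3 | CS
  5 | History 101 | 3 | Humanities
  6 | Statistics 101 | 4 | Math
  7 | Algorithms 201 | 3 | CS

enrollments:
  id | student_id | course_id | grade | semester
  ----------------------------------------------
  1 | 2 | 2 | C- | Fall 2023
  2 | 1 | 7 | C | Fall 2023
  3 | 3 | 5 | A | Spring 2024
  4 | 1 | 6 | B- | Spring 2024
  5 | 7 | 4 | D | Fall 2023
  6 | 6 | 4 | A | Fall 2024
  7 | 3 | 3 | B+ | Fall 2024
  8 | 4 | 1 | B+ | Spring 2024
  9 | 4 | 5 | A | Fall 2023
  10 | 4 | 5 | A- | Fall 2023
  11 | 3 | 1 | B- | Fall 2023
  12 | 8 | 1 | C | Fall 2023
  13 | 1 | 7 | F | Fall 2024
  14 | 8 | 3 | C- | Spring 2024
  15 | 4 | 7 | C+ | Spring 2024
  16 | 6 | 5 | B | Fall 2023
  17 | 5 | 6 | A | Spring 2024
SELECT department, SUM(credits) AS sum_credits FROM courses GROUP BY department

Execution result:
department | sum_credits
CS | 6
Humanities | 9
Math | 8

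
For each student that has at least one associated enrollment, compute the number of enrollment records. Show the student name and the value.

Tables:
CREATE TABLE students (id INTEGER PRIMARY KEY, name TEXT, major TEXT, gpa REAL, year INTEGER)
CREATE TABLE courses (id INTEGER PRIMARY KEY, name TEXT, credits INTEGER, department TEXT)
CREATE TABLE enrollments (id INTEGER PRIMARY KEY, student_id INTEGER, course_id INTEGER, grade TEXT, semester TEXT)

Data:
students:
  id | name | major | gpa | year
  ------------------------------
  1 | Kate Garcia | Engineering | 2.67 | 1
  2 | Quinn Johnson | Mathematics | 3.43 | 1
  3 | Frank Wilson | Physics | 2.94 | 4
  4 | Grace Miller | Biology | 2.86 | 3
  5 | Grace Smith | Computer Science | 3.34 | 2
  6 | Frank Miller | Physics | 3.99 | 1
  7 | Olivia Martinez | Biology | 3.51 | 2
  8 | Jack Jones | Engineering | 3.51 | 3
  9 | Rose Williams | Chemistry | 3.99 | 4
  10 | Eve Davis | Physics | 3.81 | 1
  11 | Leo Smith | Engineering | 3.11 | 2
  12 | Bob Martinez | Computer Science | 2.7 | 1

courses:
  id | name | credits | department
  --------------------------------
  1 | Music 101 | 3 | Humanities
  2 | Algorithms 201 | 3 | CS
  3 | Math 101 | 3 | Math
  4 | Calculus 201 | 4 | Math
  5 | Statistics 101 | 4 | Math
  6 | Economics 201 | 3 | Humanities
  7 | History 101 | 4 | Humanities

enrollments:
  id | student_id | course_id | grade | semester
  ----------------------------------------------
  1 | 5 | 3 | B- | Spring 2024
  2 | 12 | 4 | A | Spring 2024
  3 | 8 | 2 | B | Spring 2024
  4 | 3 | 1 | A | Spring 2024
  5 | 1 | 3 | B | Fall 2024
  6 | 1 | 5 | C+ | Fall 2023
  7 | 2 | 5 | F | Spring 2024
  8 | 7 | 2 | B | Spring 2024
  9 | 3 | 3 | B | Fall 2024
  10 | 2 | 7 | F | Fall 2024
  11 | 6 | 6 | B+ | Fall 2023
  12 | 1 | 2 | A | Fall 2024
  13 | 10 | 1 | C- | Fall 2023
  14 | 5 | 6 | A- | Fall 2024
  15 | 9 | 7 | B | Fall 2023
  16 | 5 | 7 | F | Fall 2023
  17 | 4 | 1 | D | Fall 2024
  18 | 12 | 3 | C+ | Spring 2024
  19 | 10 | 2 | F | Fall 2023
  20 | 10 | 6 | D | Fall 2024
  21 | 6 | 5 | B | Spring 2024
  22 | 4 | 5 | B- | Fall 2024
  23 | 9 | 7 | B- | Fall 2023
SELECT p.name, COUNT(*) AS n FROM enrollments c JOIN students p ON c.student_id = p.id GROUP BY p.id, p.name

Execution result:
name | n
Kate Garcia | 3
Quinn Johnson | 2
Frank Wilson | 2
Grace Miller | 2
Grace Smith | 3
Frank Miller | 2
Olivia Martinez | 1
Jack Jones | 1
Rose Williams | 2
Eve Davis | 3
Bob Martinez | 2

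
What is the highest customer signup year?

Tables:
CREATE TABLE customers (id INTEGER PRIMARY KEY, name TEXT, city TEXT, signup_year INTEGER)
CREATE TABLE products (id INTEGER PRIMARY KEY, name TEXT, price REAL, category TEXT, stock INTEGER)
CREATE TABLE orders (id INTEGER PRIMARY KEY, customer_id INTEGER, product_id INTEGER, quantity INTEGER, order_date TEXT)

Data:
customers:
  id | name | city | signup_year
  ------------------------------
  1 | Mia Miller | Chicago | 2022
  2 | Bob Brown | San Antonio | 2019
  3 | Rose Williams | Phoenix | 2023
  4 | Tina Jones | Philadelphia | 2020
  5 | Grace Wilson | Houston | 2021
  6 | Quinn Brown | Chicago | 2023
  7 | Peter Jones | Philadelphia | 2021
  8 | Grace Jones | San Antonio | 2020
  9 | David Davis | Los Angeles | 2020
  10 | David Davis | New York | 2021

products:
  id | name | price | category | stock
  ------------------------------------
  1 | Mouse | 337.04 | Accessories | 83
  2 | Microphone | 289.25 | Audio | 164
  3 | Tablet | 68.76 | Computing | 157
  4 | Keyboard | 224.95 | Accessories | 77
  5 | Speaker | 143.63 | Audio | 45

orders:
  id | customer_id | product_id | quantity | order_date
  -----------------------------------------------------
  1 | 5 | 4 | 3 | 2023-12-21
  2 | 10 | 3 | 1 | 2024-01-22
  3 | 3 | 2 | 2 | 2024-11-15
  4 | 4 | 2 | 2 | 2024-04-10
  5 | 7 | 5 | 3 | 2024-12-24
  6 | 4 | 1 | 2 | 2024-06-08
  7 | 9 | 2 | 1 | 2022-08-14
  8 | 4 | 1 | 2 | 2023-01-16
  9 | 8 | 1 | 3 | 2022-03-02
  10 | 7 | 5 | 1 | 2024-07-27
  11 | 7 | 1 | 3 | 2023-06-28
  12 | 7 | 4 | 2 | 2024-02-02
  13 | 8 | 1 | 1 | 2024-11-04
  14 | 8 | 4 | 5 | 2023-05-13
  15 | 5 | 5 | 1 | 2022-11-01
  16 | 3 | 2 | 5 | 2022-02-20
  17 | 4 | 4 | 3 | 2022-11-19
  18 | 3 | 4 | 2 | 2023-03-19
SELECT MAX(signup_year) FROM customers

Execution result:
2023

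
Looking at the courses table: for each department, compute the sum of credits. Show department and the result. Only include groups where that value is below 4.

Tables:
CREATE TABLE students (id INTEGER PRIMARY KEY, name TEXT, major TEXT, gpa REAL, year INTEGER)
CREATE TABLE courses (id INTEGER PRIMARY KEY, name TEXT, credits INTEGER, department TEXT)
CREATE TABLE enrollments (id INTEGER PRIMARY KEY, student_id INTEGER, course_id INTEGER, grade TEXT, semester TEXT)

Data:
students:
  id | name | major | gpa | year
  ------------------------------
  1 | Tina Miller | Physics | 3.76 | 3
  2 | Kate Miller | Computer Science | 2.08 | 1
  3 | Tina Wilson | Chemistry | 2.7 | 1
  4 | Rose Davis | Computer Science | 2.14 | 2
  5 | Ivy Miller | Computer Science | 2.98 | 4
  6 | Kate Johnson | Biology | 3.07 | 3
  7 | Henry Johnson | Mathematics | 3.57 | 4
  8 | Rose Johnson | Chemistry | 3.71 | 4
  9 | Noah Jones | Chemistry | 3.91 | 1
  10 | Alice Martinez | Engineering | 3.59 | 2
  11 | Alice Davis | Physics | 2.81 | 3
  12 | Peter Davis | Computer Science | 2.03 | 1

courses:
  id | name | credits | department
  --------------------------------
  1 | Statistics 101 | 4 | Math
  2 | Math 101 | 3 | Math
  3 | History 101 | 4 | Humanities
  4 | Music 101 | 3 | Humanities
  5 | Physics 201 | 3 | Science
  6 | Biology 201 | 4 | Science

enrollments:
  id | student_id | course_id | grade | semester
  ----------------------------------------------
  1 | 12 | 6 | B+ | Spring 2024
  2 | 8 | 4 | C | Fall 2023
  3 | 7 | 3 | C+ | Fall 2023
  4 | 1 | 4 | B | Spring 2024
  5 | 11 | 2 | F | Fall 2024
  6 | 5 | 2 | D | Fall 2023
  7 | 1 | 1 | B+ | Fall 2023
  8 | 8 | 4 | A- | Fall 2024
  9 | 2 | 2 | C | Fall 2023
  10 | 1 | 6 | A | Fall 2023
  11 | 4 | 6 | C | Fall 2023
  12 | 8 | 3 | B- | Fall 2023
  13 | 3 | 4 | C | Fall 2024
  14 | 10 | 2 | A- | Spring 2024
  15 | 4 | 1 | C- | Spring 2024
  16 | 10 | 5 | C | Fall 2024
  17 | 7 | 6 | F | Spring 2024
SELECT department, SUM(credits) AS sum_credits FROM courses GROUP BY department HAVING SUM(credits) < 4

Execution result:
(no rows)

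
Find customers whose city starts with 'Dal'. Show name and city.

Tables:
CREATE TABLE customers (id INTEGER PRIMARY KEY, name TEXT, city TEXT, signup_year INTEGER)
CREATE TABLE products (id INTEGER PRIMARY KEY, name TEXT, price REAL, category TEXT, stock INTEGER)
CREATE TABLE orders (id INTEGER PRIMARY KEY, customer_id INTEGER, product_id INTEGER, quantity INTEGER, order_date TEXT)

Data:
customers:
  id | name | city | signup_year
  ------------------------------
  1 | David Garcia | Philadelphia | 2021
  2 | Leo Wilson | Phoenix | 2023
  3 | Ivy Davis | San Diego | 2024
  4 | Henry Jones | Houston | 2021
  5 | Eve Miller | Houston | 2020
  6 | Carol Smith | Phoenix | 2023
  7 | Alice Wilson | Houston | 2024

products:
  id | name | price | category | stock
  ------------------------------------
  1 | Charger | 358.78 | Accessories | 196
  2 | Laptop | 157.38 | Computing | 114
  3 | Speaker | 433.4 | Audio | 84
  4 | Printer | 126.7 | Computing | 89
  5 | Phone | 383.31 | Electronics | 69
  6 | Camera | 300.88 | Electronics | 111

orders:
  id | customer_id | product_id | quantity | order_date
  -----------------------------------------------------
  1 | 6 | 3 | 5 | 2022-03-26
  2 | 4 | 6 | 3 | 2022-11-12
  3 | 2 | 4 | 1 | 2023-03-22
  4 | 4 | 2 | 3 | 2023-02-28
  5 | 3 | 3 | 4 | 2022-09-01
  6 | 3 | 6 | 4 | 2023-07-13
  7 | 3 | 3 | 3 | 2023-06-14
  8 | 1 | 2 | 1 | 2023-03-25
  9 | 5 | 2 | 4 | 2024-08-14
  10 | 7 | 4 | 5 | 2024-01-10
SELECT name, city FROM customers WHERE city LIKE 'Dal%'

Execution result:
(no rows)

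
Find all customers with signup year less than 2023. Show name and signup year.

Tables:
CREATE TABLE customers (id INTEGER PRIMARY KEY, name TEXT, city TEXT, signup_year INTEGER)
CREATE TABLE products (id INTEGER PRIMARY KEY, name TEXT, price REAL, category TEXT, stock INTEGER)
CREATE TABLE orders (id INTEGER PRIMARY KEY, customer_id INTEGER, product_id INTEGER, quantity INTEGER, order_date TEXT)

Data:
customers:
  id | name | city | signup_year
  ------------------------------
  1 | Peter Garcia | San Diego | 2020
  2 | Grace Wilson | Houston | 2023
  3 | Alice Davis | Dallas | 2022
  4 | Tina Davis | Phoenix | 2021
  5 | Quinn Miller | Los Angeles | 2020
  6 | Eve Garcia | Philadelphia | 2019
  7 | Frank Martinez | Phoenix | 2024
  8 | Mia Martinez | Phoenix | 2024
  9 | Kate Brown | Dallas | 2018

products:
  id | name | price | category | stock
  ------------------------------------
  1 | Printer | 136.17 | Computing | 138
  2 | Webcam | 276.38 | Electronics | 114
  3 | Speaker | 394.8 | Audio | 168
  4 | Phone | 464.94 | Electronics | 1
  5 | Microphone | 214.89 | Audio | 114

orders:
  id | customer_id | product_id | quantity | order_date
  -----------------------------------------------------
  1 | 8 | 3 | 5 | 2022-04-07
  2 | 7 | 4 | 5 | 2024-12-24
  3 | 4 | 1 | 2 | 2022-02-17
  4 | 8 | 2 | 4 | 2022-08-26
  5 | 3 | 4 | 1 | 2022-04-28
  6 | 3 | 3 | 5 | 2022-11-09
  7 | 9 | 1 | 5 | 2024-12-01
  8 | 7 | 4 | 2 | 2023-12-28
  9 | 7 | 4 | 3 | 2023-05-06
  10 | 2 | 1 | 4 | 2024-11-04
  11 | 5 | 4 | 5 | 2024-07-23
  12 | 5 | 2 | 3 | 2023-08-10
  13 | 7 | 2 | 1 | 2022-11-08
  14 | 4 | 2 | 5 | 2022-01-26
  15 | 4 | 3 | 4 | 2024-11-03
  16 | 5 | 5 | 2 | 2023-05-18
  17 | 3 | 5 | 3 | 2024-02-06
SELECT name, signup_year FROM customers WHERE signup_year < 2023

Execution result:
name | signup_year
Peter Garcia | 2020
Alice Davis | 2022
Tina Davis | 2021
Quinn Miller | 2020
Eve Garcia | 2019
Kate Brown | 2018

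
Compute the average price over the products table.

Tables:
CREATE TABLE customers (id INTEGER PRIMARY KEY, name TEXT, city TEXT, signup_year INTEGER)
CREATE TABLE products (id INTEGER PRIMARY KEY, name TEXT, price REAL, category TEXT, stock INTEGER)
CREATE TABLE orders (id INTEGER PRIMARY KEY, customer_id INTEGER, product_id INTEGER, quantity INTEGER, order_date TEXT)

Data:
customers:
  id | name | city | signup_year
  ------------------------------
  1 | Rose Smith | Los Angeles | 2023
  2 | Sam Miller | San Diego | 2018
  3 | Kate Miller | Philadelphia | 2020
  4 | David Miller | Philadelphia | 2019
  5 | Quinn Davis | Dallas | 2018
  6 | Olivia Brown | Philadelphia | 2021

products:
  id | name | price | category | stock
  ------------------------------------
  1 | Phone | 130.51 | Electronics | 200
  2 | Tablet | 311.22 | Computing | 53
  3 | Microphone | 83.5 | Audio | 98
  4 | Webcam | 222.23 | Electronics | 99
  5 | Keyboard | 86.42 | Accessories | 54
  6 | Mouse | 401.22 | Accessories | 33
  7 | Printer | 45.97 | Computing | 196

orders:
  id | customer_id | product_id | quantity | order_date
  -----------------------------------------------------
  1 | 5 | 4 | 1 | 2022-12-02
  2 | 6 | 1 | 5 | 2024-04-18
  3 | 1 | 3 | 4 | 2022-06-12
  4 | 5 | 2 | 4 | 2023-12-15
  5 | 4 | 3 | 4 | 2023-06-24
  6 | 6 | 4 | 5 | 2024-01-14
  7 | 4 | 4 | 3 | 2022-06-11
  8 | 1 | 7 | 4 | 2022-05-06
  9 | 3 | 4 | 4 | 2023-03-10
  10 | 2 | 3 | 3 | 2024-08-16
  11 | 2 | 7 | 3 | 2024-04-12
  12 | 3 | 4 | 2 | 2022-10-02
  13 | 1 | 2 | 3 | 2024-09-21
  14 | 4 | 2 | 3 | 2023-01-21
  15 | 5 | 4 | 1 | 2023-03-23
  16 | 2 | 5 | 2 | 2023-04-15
SELECT AVG(price) FROM products

Execution result:
183.01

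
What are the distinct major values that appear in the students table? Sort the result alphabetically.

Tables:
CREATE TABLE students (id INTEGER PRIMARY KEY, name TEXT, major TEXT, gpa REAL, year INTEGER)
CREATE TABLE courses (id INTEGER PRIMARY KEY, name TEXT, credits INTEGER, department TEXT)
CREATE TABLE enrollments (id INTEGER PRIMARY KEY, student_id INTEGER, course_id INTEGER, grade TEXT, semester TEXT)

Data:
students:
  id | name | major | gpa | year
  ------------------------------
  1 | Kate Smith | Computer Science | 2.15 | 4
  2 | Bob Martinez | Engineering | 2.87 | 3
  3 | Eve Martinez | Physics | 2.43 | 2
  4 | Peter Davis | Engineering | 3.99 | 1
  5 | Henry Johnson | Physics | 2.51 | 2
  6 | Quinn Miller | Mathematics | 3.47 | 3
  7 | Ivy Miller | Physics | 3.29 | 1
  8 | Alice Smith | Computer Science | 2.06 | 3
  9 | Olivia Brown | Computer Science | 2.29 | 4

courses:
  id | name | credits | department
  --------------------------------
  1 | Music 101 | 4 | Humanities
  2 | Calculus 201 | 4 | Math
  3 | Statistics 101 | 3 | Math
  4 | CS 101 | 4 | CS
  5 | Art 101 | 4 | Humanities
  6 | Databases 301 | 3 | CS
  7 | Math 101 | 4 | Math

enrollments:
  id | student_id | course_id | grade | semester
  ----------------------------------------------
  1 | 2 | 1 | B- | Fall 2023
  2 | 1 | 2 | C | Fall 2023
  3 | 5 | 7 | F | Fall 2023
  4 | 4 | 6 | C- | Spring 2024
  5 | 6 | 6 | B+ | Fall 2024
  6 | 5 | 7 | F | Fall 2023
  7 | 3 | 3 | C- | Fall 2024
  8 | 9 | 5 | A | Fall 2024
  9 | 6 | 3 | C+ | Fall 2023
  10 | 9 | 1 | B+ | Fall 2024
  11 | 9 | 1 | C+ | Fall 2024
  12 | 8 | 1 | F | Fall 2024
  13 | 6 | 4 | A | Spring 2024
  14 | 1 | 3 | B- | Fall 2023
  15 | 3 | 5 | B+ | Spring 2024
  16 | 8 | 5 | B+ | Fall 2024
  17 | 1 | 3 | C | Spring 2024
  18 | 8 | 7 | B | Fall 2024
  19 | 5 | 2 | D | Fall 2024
SELECT DISTINCT major FROM students ORDER BY major

Execution result:
major
Computer Science
Engineering
Mathematics
Physics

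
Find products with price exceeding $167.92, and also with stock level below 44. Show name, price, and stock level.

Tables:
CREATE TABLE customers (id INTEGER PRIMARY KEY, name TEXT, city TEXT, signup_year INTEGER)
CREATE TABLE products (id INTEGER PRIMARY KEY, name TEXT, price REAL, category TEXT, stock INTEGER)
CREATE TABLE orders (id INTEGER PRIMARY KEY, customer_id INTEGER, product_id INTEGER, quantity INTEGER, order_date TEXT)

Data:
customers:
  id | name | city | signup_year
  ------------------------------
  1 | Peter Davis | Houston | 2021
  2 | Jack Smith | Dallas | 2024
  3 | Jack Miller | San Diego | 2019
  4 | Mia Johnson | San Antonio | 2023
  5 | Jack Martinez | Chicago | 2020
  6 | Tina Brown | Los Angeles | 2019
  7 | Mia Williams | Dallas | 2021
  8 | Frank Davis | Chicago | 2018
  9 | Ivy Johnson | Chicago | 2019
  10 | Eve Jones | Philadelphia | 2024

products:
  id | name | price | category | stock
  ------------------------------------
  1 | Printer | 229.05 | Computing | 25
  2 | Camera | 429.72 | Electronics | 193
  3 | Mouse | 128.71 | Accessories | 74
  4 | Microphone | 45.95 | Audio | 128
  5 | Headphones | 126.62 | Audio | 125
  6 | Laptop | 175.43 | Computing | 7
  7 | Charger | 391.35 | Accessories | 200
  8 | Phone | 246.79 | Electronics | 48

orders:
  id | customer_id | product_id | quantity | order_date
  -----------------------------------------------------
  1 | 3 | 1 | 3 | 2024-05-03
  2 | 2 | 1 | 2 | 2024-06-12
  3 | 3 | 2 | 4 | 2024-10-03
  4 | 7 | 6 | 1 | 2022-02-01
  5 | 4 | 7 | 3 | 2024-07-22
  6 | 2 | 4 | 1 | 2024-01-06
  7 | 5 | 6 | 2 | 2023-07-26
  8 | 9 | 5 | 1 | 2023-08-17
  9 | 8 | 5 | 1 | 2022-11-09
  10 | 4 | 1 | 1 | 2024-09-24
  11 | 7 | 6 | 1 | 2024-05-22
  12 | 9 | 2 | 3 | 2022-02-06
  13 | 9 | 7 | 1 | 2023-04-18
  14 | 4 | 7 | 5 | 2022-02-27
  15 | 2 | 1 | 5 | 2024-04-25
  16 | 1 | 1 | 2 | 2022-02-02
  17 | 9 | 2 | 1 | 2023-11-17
SELECT name, price, stock FROM products WHERE price > 167.92 AND stock < 44

Execution result:
name | price | stock
Printer | 229.05 | 25
Laptop | 175.43 | 7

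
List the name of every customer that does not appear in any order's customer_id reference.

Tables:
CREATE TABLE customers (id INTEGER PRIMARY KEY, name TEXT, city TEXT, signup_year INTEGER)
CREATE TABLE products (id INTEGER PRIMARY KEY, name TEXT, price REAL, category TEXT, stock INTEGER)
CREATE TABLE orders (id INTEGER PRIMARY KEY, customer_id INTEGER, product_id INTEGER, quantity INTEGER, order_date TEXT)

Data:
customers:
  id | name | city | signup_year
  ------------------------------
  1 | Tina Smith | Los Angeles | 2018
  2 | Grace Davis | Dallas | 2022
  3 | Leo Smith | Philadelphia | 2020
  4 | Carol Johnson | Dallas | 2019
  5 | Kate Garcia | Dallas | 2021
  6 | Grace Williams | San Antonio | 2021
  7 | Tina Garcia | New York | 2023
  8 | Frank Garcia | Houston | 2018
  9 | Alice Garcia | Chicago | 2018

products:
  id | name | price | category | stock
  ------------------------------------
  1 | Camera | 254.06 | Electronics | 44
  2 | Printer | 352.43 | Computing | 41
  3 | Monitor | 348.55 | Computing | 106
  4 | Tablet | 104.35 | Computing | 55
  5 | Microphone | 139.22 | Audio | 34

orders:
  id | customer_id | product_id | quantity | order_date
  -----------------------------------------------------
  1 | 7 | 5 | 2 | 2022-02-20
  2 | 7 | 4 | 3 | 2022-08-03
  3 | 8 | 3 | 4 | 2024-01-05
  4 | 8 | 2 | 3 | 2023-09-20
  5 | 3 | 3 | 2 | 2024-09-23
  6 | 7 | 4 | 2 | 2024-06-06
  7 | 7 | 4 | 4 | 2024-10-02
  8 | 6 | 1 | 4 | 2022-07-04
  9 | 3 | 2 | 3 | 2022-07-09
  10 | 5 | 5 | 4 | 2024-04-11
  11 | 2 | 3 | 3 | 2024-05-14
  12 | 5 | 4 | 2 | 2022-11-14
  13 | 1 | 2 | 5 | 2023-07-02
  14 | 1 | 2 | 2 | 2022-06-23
SELECT p.name FROM customers p LEFT JOIN orders c ON c.customer_id = p.id WHERE c.id IS NULL

Execution result:
name
Carol Johnson
Alice Garcia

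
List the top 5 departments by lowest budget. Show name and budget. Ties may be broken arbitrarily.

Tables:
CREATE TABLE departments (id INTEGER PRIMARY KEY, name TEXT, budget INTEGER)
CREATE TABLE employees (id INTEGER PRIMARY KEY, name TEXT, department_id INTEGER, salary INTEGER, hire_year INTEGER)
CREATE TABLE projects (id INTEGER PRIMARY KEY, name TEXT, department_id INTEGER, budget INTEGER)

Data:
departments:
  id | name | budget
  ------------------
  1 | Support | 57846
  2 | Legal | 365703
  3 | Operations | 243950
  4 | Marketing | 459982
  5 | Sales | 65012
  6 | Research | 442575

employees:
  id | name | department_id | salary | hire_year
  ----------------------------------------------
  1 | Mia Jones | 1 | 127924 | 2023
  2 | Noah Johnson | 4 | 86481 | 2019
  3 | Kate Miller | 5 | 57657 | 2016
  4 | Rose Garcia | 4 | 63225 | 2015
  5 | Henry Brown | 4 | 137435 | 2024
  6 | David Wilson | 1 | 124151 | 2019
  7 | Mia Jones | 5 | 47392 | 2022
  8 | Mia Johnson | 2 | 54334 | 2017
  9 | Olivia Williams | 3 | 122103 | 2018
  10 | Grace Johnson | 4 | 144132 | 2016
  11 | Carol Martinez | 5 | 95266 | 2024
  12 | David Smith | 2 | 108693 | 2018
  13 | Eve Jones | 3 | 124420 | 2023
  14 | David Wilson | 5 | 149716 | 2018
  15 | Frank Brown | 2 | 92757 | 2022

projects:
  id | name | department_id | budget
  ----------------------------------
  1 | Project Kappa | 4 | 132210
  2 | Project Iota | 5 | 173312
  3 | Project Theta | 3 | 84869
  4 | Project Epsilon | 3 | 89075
SELECT name, budget FROM departments ORDER BY budget ASC LIMIT 5

Execution result:
name | budget
Support | 57846
Sales | 65012
Operations | 243950
Legal | 365703
Research | 442575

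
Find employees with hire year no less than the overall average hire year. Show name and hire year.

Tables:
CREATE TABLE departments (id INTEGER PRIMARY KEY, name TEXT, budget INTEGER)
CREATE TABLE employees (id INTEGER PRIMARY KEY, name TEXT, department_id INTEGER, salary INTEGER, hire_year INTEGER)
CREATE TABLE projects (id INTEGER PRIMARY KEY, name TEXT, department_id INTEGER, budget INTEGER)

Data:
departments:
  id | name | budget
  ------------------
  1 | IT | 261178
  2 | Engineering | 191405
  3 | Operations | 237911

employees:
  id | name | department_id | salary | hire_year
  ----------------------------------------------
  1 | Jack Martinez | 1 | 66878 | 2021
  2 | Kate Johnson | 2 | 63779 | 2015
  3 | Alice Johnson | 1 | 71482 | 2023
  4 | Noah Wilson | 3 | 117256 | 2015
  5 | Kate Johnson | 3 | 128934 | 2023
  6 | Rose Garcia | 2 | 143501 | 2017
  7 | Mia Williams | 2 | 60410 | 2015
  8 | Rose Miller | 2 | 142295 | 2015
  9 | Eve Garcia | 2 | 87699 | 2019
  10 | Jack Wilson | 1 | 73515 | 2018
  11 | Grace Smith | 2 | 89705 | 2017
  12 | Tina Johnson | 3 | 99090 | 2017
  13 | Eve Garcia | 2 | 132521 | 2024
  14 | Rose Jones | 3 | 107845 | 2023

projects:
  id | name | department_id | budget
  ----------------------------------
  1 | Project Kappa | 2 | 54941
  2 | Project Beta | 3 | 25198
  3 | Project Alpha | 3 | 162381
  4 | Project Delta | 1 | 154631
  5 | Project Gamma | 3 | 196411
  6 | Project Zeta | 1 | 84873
SELECT name, hire_year FROM employees WHERE hire_year >= (SELECT AVG(hire_year) FROM employees)

Execution result:
name | hire_year
Jack Martinez | 2021
Alice Johnson | 2023
Kate Johnson | 2023
Eve Garcia | 2019
Eve Garcia | 2024
Rose Jones | 2023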